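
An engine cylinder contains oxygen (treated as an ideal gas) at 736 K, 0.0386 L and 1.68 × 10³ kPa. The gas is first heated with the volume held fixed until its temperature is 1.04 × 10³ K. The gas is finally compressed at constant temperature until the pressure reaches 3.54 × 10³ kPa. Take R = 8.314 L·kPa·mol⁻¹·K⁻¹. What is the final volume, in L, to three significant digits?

Isochoric, so P/T is constant: V₂ = V₁; P₂ = P₁·(T₂/T₁) = 2374 kPa.
T constant ⇒ Boyle's law P V = const: T₃ = T₂; V₃ = V₂·(P₂/P₃) = 0.02589 L.

V₃ ≈ 0.0259 L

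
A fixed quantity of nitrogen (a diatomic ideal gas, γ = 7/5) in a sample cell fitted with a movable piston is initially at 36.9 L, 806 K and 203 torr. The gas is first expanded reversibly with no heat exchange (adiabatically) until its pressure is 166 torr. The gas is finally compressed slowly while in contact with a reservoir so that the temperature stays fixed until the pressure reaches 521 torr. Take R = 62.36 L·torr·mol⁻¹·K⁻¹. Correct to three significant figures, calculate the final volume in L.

Adiabatic (γ = 7/5), T V^(γ−1) and P V^γ constant: T₂ = T₁·(P₂/P₁)^((γ−1)/γ) = 761.0 K; V₂ = V₁·(P₁/P₂)^(1/γ) = 42.60 L.
Isothermal, so P V is constant: T₃ = T₂; V₃ = V₂·(P₂/P₃) = 13.57 L.

V₃ ≈ 13.6 L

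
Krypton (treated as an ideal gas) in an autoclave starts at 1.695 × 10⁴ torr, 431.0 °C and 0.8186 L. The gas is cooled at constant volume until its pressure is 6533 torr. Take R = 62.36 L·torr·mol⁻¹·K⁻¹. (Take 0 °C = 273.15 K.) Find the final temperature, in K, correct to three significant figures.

Convert: T₁ = 704.1 K.
Isochoric, so P/T is constant: V₂ = V₁; T₂ = T₁·(P₂/P₁) = 271.4 K.

T₂ ≈ 271 K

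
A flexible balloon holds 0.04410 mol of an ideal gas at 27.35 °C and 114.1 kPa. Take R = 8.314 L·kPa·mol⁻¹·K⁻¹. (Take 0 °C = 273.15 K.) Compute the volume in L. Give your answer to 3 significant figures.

V ≈ 0.966 L

Convert: T = 300.50 K.
PV = nRT ⇒ V = nRT/P = (0.04410 × 8.314 × 300.50) / 114.1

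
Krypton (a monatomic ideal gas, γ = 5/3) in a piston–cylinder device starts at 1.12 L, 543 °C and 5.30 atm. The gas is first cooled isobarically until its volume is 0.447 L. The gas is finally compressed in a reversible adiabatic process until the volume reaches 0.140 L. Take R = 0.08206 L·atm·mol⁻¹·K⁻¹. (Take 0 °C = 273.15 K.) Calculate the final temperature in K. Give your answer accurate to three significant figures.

Convert: T₁ = 816.1 K.
P constant ⇒ V ∝ T: P₂ = P₁; T₂ = T₁·(V₂/V₁) = 325.7 K.
Reversible adiabatic, γ = 5/3: T₃ = T₂·(V₂/V₃)^(γ−1) = 706.3 K; P₃ = P₂·(V₂/V₃)^γ = 36.69 atm.

T₃ ≈ 706 K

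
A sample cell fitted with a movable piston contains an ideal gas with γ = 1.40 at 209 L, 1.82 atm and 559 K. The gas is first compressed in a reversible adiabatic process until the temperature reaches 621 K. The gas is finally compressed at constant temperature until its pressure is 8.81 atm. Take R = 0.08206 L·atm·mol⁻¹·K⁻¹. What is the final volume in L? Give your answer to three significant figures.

V₃ ≈ 48.0 L

Reversible adiabatic, γ = 1.40: P₂ = P₁·(T₂/T₁)^(γ/(γ−1)) = 2.630 atm; V₂ = V₁·(T₁/T₂)^(1/(γ−1)) = 160.7 L.
Isothermal, so P V is constant: T₃ = T₂; V₃ = V₂·(P₂/P₃) = 47.96 L.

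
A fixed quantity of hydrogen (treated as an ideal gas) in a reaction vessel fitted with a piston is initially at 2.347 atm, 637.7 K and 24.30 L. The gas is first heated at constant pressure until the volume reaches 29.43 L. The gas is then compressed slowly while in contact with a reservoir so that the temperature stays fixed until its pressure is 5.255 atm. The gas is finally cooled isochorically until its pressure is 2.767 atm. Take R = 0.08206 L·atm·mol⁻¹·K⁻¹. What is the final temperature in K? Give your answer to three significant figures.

P constant ⇒ V ∝ T: P₂ = P₁; T₂ = T₁·(V₂/V₁) = 772.3 K.
T constant ⇒ Boyle's law P V = const: T₃ = T₂; V₃ = V₂·(P₂/P₃) = 13.14 L.
V constant ⇒ P ∝ T: V₄ = V₃; T₄ = T₃·(P₄/P₃) = 406.7 K.

T₄ ≈ 407 K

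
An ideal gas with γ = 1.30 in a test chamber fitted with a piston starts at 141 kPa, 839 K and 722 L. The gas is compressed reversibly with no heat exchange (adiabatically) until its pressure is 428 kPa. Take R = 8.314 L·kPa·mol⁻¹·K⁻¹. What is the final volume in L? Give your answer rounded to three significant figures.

V₂ ≈ 307 L

Adiabatic (γ = 1.30), T V^(γ−1) and P V^γ constant: T₂ = T₁·(P₂/P₁)^((γ−1)/γ) = 1084 K; V₂ = V₁·(P₁/P₂)^(1/γ) = 307.3 L.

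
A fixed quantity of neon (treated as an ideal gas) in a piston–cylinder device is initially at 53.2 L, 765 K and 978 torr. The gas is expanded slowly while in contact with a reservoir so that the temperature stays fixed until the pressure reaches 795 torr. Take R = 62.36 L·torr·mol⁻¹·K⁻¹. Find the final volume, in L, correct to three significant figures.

V₂ ≈ 65.4 L

T constant ⇒ Boyle's law P V = const: T₂ = T₁; V₂ = V₁·(P₁/P₂) = 65.45 L.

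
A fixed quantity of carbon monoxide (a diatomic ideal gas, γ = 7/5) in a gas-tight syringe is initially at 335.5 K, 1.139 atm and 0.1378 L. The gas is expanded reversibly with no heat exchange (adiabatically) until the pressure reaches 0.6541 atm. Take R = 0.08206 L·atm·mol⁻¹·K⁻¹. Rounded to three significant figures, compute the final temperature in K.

Reversible adiabatic, γ = 7/5: T₂ = T₁·(P₂/P₁)^((γ−1)/γ) = 286.3 K; V₂ = V₁·(P₁/P₂)^(1/γ) = 0.2048 L.

T₂ ≈ 286 K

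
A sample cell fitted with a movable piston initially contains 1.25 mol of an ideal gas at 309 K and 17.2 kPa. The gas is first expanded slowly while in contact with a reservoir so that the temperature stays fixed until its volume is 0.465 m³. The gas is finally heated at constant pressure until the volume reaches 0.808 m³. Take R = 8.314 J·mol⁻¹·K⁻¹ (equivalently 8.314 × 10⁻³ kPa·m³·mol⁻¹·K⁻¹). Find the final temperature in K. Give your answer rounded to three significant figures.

T₃ ≈ 537 K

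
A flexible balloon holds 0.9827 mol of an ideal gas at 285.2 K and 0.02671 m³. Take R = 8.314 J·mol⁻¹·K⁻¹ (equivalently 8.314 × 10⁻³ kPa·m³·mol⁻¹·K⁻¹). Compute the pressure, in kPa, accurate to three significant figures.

P ≈ 87.2 kPa

PV = nRT ⇒ P = nRT/V = (0.9827 × 8.314 × 10⁻³ × 285.2) / 0.02671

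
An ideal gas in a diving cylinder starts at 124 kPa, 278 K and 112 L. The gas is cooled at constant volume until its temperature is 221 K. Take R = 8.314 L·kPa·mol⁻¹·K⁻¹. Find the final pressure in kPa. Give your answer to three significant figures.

Isochoric, so P/T is constant: V₂ = V₁; P₂ = P₁·(T₂/T₁) = 98.58 kPa.

P₂ ≈ 98.6 kPa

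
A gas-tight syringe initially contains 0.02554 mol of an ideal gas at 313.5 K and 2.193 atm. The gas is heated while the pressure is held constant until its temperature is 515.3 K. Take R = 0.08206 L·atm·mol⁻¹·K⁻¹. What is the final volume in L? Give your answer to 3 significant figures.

V₂ ≈ 0.492 L

From PV = nRT: V₁ = nRT₁/P₁ = 0.2996 L.
Isobaric, so V/T is constant: P₂ = P₁; V₂ = V₁·(T₂/T₁) = 0.4925 L.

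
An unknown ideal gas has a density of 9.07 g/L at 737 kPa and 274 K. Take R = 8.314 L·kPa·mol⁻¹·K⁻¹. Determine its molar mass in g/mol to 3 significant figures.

M ≈ 28.0 g/mol

ρ = PM/(RT) ⇒ M = ρRT/P = (9.07 × 8.314 × 274.0) / 737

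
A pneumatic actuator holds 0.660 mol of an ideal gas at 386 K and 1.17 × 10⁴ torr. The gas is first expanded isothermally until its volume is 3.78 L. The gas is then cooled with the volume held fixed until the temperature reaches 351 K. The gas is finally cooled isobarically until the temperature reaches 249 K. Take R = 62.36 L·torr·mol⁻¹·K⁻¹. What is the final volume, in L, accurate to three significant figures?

From PV = nRT: V₁ = nRT₁/P₁ = 1.358 L.
Isothermal, so P V is constant: T₂ = T₁; P₂ = P₁·(V₁/V₂) = 4203 torr.
Isochoric, so P/T is constant: V₃ = V₂; P₃ = P₂·(T₃/T₂) = 3822 torr.
Isobaric, so V/T is constant: P₄ = P₃; V₄ = V₃·(T₄/T₃) = 2.682 L.

V₄ ≈ 2.68 L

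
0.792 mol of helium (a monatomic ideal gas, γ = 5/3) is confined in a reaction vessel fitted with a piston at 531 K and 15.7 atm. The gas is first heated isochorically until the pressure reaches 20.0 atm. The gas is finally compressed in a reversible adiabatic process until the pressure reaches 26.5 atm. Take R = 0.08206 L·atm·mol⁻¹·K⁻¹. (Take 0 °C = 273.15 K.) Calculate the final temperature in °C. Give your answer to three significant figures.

From PV = nRT: V₁ = nRT₁/P₁ = 2.198 L.
V constant ⇒ P ∝ T: V₂ = V₁; T₂ = T₁·(P₂/P₁) = 676.4 K.
Adiabatic (γ = 5/3), T V^(γ−1) and P V^γ constant: T₃ = T₂·(P₃/P₂)^((γ−1)/γ) = 757.0 K; V₃ = V₂·(P₂/P₃)^(1/γ) = 1.857 L.

T₃ ≈ 484 °C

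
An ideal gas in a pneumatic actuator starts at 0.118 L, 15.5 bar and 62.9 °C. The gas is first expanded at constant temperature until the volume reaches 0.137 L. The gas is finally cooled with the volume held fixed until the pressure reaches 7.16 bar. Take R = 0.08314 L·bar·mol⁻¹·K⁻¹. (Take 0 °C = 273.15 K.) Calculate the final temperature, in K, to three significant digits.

T₃ ≈ 180 K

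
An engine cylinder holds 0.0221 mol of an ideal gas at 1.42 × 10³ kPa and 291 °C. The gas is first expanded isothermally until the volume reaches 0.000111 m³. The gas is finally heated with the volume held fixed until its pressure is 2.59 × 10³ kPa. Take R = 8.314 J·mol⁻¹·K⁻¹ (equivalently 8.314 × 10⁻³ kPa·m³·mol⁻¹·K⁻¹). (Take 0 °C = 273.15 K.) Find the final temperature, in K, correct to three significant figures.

T₃ ≈ 1.56e+03 K

Convert: T₁ = 564.1 K.
From PV = nRT: V₁ = nRT₁/P₁ = 7.300e-05 m³.
Isothermal, so P V is constant: T₂ = T₁; P₂ = P₁·(V₁/V₂) = 933.8 kPa.
Isochoric, so P/T is constant: V₃ = V₂; T₃ = T₂·(P₃/P₂) = 1565 K.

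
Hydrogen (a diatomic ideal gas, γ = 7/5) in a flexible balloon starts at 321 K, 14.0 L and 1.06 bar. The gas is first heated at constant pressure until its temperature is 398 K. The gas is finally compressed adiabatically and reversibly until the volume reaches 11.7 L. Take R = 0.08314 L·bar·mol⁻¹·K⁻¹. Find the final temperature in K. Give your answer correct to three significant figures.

T₃ ≈ 466 K

Isobaric, so V/T is constant: P₂ = P₁; V₂ = V₁·(T₂/T₁) = 17.36 L.
Adiabatic (γ = 7/5), T V^(γ−1) and P V^γ constant: T₃ = T₂·(V₂/V₃)^(γ−1) = 466.0 K; P₃ = P₂·(V₂/V₃)^γ = 1.841 bar.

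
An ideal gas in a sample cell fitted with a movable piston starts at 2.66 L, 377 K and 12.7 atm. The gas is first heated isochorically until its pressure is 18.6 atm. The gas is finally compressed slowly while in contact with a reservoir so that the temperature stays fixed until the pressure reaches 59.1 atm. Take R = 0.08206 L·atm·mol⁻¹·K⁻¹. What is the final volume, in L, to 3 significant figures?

V₃ ≈ 0.837 L

Isochoric, so P/T is constant: V₂ = V₁; T₂ = T₁·(P₂/P₁) = 552.1 K.
Isothermal, so P V is constant: T₃ = T₂; V₃ = V₂·(P₂/P₃) = 0.8372 L.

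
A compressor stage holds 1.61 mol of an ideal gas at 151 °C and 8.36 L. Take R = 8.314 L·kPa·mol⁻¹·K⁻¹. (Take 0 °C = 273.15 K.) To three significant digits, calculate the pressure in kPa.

Convert: T = 424.15 K.
PV = nRT ⇒ P = nRT/V = (1.61 × 8.314 × 424.15) / 8.36

P ≈ 679 kPa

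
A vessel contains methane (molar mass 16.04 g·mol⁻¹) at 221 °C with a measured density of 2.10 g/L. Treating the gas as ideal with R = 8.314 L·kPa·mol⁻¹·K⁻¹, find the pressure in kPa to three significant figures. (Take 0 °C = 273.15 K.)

ρ = PM/(RT) ⇒ P = ρRT/M = (2.10 × 8.314 × 494.1) / 16.04

P ≈ 538 kPa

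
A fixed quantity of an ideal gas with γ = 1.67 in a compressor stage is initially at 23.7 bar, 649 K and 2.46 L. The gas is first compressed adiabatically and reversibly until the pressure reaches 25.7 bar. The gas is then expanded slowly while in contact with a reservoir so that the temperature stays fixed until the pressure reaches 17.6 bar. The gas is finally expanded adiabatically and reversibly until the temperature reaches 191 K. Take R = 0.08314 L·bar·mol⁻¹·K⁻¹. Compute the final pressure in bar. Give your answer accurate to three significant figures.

P₄ ≈ 0.770 bar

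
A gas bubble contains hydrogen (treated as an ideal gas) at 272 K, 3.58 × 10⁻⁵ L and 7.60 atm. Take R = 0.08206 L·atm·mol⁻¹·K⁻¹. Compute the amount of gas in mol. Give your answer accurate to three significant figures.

PV = nRT ⇒ n = PV/(RT) = (7.60 × 3.58e-05) / (0.08206 × 272)

n ≈ 1.22e-05 mol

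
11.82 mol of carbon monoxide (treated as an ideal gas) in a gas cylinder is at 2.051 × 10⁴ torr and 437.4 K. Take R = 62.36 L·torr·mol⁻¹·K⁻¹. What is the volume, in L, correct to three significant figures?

PV = nRT ⇒ V = nRT/P = (11.82 × 62.36 × 437.4) / 2.051e+04

V ≈ 15.7 L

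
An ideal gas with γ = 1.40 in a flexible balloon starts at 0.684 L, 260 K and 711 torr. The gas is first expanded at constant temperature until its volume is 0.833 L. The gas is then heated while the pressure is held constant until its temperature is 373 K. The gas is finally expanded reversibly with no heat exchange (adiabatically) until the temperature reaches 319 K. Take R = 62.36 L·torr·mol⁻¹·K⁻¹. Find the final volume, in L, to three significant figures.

V₄ ≈ 1.77 L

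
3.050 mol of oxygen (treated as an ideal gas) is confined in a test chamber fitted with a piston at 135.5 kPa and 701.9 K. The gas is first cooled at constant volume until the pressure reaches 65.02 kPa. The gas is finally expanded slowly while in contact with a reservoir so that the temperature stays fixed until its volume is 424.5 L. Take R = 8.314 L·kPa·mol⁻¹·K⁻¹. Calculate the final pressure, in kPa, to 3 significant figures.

P₃ ≈ 20.1 kPa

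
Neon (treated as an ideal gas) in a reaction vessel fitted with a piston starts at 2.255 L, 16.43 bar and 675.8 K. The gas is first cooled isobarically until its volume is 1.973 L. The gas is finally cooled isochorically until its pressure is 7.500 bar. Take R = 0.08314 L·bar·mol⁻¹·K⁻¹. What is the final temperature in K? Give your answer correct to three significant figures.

T₃ ≈ 270 K

P constant ⇒ V ∝ T: P₂ = P₁; T₂ = T₁·(V₂/V₁) = 591.3 K.
V constant ⇒ P ∝ T: V₃ = V₂; T₃ = T₂·(P₃/P₂) = 269.9 K.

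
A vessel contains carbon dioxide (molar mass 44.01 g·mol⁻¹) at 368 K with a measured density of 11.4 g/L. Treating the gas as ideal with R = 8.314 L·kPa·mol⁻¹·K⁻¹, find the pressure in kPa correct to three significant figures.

P ≈ 793 kPa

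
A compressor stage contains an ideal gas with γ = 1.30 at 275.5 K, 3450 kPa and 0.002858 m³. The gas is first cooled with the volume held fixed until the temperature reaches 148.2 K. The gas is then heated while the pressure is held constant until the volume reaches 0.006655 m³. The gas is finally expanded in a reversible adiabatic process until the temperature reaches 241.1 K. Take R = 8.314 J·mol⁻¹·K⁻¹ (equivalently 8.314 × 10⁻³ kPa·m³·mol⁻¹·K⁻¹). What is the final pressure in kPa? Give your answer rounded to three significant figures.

Isochoric, so P/T is constant: V₂ = V₁; P₂ = P₁·(T₂/T₁) = 1856 kPa.
Isobaric, so V/T is constant: P₃ = P₂; T₃ = T₂·(V₃/V₂) = 345.1 K.
Adiabatic (γ = 1.30), T V^(γ−1) and P V^γ constant: P₄ = P₃·(T₄/T₃)^(γ/(γ−1)) = 392.4 kPa; V₄ = V₃·(T₃/T₄)^(1/(γ−1)) = 0.02199 m³.

P₄ ≈ 392 kPa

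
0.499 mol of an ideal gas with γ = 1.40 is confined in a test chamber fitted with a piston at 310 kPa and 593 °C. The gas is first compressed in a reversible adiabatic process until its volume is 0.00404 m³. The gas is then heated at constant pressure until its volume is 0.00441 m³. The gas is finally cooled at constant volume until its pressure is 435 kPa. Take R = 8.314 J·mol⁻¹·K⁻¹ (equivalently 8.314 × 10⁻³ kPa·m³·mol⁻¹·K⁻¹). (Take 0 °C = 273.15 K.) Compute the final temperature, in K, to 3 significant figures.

T₄ ≈ 462 K

Convert: T₁ = 866.1 K.
From PV = nRT: V₁ = nRT₁/P₁ = 0.01159 m³.
Adiabatic (γ = 1.40), T V^(γ−1) and P V^γ constant: T₂ = T₁·(V₁/V₂)^(γ−1) = 1320 K; P₂ = P₁·(V₁/V₂)^γ = 1356 kPa.
P constant ⇒ V ∝ T: P₃ = P₂; T₃ = T₂·(V₃/V₂) = 1441 K.
V constant ⇒ P ∝ T: V₄ = V₃; T₄ = T₃·(P₄/P₃) = 462.4 K.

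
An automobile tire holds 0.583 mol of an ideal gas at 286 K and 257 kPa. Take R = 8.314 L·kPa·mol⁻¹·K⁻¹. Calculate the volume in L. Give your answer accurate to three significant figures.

PV = nRT ⇒ V = nRT/P = (0.583 × 8.314 × 286) / 257

V ≈ 5.39 L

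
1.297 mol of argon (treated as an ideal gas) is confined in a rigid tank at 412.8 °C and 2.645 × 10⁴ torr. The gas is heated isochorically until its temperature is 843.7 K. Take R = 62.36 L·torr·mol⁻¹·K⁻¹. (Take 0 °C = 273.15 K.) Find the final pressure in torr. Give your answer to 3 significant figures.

P₂ ≈ 3.25e+04 torr

Convert: T₁ = 686.0 K.
From PV = nRT: V₁ = nRT₁/P₁ = 2.098 L.
Isochoric, so P/T is constant: V₂ = V₁; P₂ = P₁·(T₂/T₁) = 3.253e+04 torr.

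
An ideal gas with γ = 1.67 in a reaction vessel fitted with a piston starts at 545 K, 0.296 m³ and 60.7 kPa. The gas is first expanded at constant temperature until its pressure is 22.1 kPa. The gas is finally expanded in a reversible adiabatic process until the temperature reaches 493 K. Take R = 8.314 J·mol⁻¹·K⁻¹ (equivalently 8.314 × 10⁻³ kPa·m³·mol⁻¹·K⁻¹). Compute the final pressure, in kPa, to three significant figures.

Isothermal, so P V is constant: T₂ = T₁; V₂ = V₁·(P₁/P₂) = 0.8130 m³.
Adiabatic (γ = 1.67), T V^(γ−1) and P V^γ constant: P₃ = P₂·(T₃/T₂)^(γ/(γ−1)) = 17.21 kPa; V₃ = V₂·(T₂/T₃)^(1/(γ−1)) = 0.9443 m³.

P₃ ≈ 17.2 kPa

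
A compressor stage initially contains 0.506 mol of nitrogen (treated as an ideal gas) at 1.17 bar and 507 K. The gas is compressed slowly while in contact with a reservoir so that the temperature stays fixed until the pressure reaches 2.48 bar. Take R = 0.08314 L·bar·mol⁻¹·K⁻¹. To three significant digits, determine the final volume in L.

V₂ ≈ 8.60 L

From PV = nRT: V₁ = nRT₁/P₁ = 18.23 L.
Isothermal, so P V is constant: T₂ = T₁; V₂ = V₁·(P₁/P₂) = 8.600 L.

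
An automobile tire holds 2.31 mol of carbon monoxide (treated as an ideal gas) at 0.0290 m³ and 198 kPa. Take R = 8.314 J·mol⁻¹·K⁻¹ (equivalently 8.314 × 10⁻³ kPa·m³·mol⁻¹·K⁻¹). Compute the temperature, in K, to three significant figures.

PV = nRT ⇒ T = PV/(nR) = (198 × 0.0290) / (2.31 × 8.314 × 10⁻³)

T ≈ 299 K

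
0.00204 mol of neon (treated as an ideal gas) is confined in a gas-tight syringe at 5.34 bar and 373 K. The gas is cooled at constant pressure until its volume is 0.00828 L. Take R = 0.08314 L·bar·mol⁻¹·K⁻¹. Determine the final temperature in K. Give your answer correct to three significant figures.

From PV = nRT: V₁ = nRT₁/P₁ = 0.01185 L.
Isobaric, so V/T is constant: P₂ = P₁; T₂ = T₁·(V₂/V₁) = 260.7 K.

T₂ ≈ 261 K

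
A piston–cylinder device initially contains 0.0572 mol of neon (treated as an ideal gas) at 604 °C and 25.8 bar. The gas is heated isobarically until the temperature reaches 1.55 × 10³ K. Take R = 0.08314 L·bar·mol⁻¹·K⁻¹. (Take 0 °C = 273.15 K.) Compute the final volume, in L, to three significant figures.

Convert: T₁ = 877.1 K.
From PV = nRT: V₁ = nRT₁/P₁ = 0.1617 L.
P constant ⇒ V ∝ T: P₂ = P₁; V₂ = V₁·(T₂/T₁) = 0.2857 L.

V₂ ≈ 0.286 L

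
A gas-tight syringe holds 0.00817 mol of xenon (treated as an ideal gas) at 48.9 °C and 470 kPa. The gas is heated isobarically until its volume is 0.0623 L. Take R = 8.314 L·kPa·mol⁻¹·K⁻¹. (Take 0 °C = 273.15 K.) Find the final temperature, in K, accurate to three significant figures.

T₂ ≈ 431 K

Convert: T₁ = 322.0 K.
From PV = nRT: V₁ = nRT₁/P₁ = 0.04654 L.
Isobaric, so V/T is constant: P₂ = P₁; T₂ = T₁·(V₂/V₁) = 431.1 K.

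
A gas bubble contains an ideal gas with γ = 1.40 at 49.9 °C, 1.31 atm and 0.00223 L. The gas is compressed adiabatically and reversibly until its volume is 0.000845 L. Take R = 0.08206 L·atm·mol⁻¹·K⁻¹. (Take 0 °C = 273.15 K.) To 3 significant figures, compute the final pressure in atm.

P₂ ≈ 5.10 atm

Convert: T₁ = 323.0 K.
Reversible adiabatic, γ = 1.40: T₂ = T₁·(V₁/V₂)^(γ−1) = 476.3 K; P₂ = P₁·(V₁/V₂)^γ = 5.097 atm.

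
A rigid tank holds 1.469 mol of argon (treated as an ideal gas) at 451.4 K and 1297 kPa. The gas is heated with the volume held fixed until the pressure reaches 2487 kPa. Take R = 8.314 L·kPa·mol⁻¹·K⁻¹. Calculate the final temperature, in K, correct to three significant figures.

T₂ ≈ 866 K

From PV = nRT: V₁ = nRT₁/P₁ = 4.251 L.
V constant ⇒ P ∝ T: V₂ = V₁; T₂ = T₁·(P₂/P₁) = 865.6 K.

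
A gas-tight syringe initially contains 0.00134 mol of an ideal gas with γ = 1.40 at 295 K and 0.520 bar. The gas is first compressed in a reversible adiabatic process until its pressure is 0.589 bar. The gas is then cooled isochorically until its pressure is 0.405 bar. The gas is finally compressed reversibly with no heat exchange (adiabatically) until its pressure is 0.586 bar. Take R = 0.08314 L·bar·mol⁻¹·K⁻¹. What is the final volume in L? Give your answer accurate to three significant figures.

V₄ ≈ 0.0444 L

From PV = nRT: V₁ = nRT₁/P₁ = 0.06320 L.
Reversible adiabatic, γ = 1.40: T₂ = T₁·(P₂/P₁)^((γ−1)/γ) = 305.7 K; V₂ = V₁·(P₁/P₂)^(1/γ) = 0.05782 L.
Isochoric, so P/T is constant: V₃ = V₂; T₃ = T₂·(P₃/P₂) = 210.2 K.
Adiabatic (γ = 1.40), T V^(γ−1) and P V^γ constant: T₄ = T₃·(P₄/P₃)^((γ−1)/γ) = 233.6 K; V₄ = V₃·(P₃/P₄)^(1/γ) = 0.04441 L.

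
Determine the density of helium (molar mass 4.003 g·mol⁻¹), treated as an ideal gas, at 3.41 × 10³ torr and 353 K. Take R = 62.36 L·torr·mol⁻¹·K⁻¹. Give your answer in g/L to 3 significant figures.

ρ = PM/(RT) = (3.41e+03 × 4.003) / (62.36 × 353.0)

ρ ≈ 0.620 g/L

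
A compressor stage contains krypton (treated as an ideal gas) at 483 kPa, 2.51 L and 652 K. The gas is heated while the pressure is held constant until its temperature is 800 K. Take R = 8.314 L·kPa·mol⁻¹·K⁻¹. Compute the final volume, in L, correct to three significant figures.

P constant ⇒ V ∝ T: P₂ = P₁; V₂ = V₁·(T₂/T₁) = 3.080 L.

V₂ ≈ 3.08 L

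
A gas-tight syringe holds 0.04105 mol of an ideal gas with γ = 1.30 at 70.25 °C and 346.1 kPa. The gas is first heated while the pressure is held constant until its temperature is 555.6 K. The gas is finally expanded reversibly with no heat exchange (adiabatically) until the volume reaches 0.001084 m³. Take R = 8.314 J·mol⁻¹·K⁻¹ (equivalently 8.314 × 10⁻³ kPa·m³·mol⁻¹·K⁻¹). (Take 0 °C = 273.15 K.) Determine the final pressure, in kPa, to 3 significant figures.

Convert: T₁ = 343.4 K.
From PV = nRT: V₁ = nRT₁/P₁ = 0.0003386 m³.
P constant ⇒ V ∝ T: P₂ = P₁; V₂ = V₁·(T₂/T₁) = 0.0005479 m³.
Adiabatic (γ = 1.30), T V^(γ−1) and P V^γ constant: T₃ = T₂·(V₂/V₃)^(γ−1) = 452.8 K; P₃ = P₂·(V₂/V₃)^γ = 142.5 kPa.

P₃ ≈ 143 kPa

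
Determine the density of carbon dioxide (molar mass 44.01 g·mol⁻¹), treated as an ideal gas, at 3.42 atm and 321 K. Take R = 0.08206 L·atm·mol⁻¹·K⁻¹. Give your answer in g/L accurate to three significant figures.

ρ = PM/(RT) = (3.42 × 44.01) / (0.08206 × 321.0)

ρ ≈ 5.71 g/L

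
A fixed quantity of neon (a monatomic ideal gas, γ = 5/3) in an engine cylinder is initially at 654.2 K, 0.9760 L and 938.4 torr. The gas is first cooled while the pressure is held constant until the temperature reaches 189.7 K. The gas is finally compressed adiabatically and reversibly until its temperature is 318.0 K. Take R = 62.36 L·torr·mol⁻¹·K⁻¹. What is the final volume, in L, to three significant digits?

V₃ ≈ 0.130 L

P constant ⇒ V ∝ T: P₂ = P₁; V₂ = V₁·(T₂/T₁) = 0.2830 L.
Adiabatic (γ = 5/3), T V^(γ−1) and P V^γ constant: P₃ = P₂·(T₃/T₂)^(γ/(γ−1)) = 3414 torr; V₃ = V₂·(T₂/T₃)^(1/(γ−1)) = 0.1304 L.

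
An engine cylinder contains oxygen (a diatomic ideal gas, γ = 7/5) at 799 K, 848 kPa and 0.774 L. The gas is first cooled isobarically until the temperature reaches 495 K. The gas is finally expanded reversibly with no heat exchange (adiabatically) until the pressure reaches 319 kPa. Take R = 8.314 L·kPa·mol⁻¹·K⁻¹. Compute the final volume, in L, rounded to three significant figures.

Isobaric, so V/T is constant: P₂ = P₁; V₂ = V₁·(T₂/T₁) = 0.4795 L.
Adiabatic (γ = 7/5), T V^(γ−1) and P V^γ constant: T₃ = T₂·(P₃/P₂)^((γ−1)/γ) = 374.4 K; V₃ = V₂·(P₂/P₃)^(1/γ) = 0.9640 L.

V₃ ≈ 0.964 L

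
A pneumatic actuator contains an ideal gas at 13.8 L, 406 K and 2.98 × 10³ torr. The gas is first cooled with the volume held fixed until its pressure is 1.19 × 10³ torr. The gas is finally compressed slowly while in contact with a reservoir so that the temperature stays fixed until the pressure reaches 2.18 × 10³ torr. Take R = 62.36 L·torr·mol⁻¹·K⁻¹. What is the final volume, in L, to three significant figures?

V constant ⇒ P ∝ T: V₂ = V₁; T₂ = T₁·(P₂/P₁) = 162.1 K.
Isothermal, so P V is constant: T₃ = T₂; V₃ = V₂·(P₂/P₃) = 7.533 L.

V₃ ≈ 7.53 L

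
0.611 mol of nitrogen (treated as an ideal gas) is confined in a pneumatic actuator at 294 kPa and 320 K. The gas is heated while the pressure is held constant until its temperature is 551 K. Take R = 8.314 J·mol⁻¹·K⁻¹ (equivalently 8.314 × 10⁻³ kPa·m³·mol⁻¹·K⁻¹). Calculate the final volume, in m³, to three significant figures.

From PV = nRT: V₁ = nRT₁/P₁ = 0.005529 m³.
P constant ⇒ V ∝ T: P₂ = P₁; V₂ = V₁·(T₂/T₁) = 0.009520 m³.

V₂ ≈ 0.00952 m³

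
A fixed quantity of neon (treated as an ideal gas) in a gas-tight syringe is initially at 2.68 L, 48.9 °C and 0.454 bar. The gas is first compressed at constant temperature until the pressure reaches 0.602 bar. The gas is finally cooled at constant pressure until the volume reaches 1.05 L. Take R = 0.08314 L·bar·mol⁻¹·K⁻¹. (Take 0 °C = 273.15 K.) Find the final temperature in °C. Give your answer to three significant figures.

T₃ ≈ -106 °C

Convert: T₁ = 322.0 K.
T constant ⇒ Boyle's law P V = const: T₂ = T₁; V₂ = V₁·(P₁/P₂) = 2.021 L.
Isobaric, so V/T is constant: P₃ = P₂; T₃ = T₂·(V₃/V₂) = 167.3 K.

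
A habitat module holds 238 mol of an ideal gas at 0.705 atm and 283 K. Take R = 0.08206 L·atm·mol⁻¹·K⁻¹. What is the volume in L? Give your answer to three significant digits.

PV = nRT ⇒ V = nRT/P = (238 × 0.08206 × 283) / 0.705

V ≈ 7.84e+03 L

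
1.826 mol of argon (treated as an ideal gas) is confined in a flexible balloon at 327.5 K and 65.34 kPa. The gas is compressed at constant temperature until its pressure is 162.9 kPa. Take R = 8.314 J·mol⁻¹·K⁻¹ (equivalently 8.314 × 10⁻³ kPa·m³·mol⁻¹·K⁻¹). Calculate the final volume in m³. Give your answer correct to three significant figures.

From PV = nRT: V₁ = nRT₁/P₁ = 0.07609 m³.
Isothermal, so P V is constant: T₂ = T₁; V₂ = V₁·(P₁/P₂) = 0.03052 m³.

V₂ ≈ 0.0305 m³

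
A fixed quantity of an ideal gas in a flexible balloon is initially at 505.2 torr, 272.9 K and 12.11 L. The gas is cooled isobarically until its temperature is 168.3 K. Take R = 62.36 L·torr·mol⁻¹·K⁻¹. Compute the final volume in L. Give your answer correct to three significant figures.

V₂ ≈ 7.47 L

P constant ⇒ V ∝ T: P₂ = P₁; V₂ = V₁·(T₂/T₁) = 7.468 L.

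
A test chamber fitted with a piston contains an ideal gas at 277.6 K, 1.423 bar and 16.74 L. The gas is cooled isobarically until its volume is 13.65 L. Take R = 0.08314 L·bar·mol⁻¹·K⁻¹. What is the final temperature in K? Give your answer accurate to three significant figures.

T₂ ≈ 226 K

Isobaric, so V/T is constant: P₂ = P₁; T₂ = T₁·(V₂/V₁) = 226.4 K.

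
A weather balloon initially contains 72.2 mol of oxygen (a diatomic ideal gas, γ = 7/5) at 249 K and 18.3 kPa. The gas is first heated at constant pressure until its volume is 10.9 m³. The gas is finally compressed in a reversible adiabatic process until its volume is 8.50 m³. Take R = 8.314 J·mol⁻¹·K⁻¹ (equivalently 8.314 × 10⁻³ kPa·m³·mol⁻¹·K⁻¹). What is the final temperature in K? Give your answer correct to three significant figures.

T₃ ≈ 367 K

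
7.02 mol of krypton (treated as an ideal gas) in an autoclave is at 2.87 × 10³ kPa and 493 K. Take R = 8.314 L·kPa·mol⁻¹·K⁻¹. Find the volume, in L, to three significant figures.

PV = nRT ⇒ V = nRT/P = (7.02 × 8.314 × 493) / 2.87e+03

V ≈ 10.0 L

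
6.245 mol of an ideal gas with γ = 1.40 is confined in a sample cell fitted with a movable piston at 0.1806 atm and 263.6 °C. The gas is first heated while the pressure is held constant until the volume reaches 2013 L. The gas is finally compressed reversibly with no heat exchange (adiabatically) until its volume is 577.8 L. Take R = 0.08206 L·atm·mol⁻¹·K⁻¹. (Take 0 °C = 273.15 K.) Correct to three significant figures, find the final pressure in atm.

P₃ ≈ 1.04 atm

Convert: T₁ = 536.8 K.
From PV = nRT: V₁ = nRT₁/P₁ = 1523 L.
P constant ⇒ V ∝ T: P₂ = P₁; T₂ = T₁·(V₂/V₁) = 709.4 K.
Adiabatic (γ = 1.40), T V^(γ−1) and P V^γ constant: T₃ = T₂·(V₂/V₃)^(γ−1) = 1169 K; P₃ = P₂·(V₂/V₃)^γ = 1.037 atm.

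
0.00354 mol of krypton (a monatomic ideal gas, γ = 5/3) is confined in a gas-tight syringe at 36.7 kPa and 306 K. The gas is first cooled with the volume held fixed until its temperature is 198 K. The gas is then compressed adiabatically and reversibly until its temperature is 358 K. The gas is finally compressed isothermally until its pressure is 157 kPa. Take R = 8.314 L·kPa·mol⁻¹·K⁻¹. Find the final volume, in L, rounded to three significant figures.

From PV = nRT: V₁ = nRT₁/P₁ = 0.2454 L.
Isochoric, so P/T is constant: V₂ = V₁; P₂ = P₁·(T₂/T₁) = 23.75 kPa.
Reversible adiabatic, γ = 5/3: P₃ = P₂·(T₃/T₂)^(γ/(γ−1)) = 104.4 kPa; V₃ = V₂·(T₂/T₃)^(1/(γ−1)) = 0.1009 L.
T constant ⇒ Boyle's law P V = const: T₄ = T₃; V₄ = V₃·(P₃/P₄) = 0.06711 L.

V₄ ≈ 0.0671 L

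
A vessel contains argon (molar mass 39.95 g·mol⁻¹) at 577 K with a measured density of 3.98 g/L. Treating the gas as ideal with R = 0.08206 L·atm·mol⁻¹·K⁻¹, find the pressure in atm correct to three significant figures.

ρ = PM/(RT) ⇒ P = ρRT/M = (3.98 × 0.08206 × 577.0) / 39.95

P ≈ 4.72 atm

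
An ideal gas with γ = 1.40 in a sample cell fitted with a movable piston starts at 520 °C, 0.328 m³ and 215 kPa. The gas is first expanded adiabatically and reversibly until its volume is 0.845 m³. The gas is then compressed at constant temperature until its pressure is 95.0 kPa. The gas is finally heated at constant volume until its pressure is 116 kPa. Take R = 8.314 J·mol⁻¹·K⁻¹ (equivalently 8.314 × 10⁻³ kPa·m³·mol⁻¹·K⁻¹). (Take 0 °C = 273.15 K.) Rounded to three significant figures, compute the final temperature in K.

Convert: T₁ = 793.1 K.
Reversible adiabatic, γ = 1.40: T₂ = T₁·(V₁/V₂)^(γ−1) = 543.2 K; P₂ = P₁·(V₁/V₂)^γ = 57.16 kPa.
T constant ⇒ Boyle's law P V = const: T₃ = T₂; V₃ = V₂·(P₂/P₃) = 0.5084 m³.
V constant ⇒ P ∝ T: V₄ = V₃; T₄ = T₃·(P₄/P₃) = 663.3 K.

T₄ ≈ 663 K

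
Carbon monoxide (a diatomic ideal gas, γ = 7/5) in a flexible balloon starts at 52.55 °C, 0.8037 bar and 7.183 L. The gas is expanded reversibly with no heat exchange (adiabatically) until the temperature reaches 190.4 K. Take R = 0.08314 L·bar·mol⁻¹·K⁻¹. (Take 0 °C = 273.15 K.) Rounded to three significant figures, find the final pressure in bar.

Convert: T₁ = 325.7 K.
Reversible adiabatic, γ = 7/5: P₂ = P₁·(T₂/T₁)^(γ/(γ−1)) = 0.1228 bar; V₂ = V₁·(T₁/T₂)^(1/(γ−1)) = 27.49 L.

P₂ ≈ 0.123 bar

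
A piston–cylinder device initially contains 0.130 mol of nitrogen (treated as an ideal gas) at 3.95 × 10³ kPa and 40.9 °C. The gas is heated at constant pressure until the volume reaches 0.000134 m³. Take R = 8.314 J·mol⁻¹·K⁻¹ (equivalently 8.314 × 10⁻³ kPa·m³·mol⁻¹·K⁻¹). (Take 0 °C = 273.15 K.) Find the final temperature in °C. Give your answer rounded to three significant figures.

T₂ ≈ 217 °C

Convert: T₁ = 314.0 K.
From PV = nRT: V₁ = nRT₁/P₁ = 8.593e-05 m³.
Isobaric, so V/T is constant: P₂ = P₁; T₂ = T₁·(V₂/V₁) = 489.7 K.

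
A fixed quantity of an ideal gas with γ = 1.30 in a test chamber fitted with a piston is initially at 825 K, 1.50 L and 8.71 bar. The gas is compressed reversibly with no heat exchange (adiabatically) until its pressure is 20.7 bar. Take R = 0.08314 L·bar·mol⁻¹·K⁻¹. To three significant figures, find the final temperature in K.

T₂ ≈ 1.01e+03 K

Adiabatic (γ = 1.30), T V^(γ−1) and P V^γ constant: T₂ = T₁·(P₂/P₁)^((γ−1)/γ) = 1007 K; V₂ = V₁·(P₁/P₂)^(1/γ) = 0.7707 L.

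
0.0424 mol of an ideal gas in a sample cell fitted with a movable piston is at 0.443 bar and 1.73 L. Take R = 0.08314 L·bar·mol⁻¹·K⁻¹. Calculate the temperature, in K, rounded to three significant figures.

PV = nRT ⇒ T = PV/(nR) = (0.443 × 1.73) / (0.0424 × 0.08314)

T ≈ 217 K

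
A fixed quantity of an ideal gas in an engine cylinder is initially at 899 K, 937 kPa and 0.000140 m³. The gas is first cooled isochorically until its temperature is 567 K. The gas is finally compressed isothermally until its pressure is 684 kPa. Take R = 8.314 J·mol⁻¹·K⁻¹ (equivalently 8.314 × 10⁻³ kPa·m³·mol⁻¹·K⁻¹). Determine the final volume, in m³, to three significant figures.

V constant ⇒ P ∝ T: V₂ = V₁; P₂ = P₁·(T₂/T₁) = 591.0 kPa.
T constant ⇒ Boyle's law P V = const: T₃ = T₂; V₃ = V₂·(P₂/P₃) = 0.0001210 m³.

V₃ ≈ 0.000121 m³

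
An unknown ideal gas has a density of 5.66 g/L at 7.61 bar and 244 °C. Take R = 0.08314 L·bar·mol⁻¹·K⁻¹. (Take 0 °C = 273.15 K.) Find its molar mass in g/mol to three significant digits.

M ≈ 32.0 g/mol

ρ = PM/(RT) ⇒ M = ρRT/P = (5.66 × 0.08314 × 517.1) / 7.61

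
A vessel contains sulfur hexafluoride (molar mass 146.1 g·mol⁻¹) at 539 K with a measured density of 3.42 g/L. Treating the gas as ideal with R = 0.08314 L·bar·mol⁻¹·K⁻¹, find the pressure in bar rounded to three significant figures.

ρ = PM/(RT) ⇒ P = ρRT/M = (3.42 × 0.08314 × 539.0) / 146.1

P ≈ 1.05 bar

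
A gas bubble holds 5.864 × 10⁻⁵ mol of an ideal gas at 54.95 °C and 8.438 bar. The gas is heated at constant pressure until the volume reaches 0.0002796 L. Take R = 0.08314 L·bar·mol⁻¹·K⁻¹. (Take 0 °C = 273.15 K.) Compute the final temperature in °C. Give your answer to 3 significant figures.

T₂ ≈ 211 °C

Convert: T₁ = 328.1 K.
From PV = nRT: V₁ = nRT₁/P₁ = 0.0001896 L.
P constant ⇒ V ∝ T: P₂ = P₁; T₂ = T₁·(V₂/V₁) = 483.9 K.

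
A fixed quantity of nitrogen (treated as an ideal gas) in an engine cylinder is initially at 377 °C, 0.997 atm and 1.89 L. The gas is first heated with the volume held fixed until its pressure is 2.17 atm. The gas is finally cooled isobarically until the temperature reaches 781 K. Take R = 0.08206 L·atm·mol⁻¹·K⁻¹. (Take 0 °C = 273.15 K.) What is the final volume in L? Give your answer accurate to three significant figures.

Convert: T₁ = 650.1 K.
Isochoric, so P/T is constant: V₂ = V₁; T₂ = T₁·(P₂/P₁) = 1415 K.
P constant ⇒ V ∝ T: P₃ = P₂; V₃ = V₂·(T₃/T₂) = 1.043 L.

V₃ ≈ 1.04 L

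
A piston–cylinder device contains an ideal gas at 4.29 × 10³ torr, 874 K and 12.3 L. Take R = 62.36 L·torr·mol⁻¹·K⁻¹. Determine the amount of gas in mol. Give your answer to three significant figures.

n ≈ 0.968 mol

PV = nRT ⇒ n = PV/(RT) = (4.29e+03 × 12.3) / (62.36 × 874)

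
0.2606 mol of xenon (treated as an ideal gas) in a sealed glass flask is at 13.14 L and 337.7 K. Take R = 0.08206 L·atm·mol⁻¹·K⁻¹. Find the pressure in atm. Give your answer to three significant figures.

PV = nRT ⇒ P = nRT/V = (0.2606 × 0.08206 × 337.7) / 13.14

P ≈ 0.550 atm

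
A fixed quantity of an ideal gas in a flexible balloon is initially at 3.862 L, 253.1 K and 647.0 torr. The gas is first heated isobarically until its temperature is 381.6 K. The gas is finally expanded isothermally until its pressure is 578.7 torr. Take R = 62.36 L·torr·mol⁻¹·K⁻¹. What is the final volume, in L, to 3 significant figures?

P constant ⇒ V ∝ T: P₂ = P₁; V₂ = V₁·(T₂/T₁) = 5.823 L.
Isothermal, so P V is constant: T₃ = T₂; V₃ = V₂·(P₂/P₃) = 6.510 L.

V₃ ≈ 6.51 L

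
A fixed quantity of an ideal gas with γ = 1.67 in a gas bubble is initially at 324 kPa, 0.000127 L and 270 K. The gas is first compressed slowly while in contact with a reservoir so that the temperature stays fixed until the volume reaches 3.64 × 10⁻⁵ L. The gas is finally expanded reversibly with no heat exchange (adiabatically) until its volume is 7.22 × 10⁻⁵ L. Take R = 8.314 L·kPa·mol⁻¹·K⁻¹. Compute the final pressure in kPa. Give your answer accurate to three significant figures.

P₃ ≈ 360 kPa

Isothermal, so P V is constant: T₂ = T₁; P₂ = P₁·(V₁/V₂) = 1130 kPa.
Reversible adiabatic, γ = 1.67: T₃ = T₂·(V₂/V₃)^(γ−1) = 170.6 K; P₃ = P₂·(V₂/V₃)^γ = 360.2 kPa.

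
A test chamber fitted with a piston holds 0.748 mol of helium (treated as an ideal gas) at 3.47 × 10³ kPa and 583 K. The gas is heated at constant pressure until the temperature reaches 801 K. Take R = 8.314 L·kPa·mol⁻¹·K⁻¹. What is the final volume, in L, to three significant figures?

V₂ ≈ 1.44 L

From PV = nRT: V₁ = nRT₁/P₁ = 1.045 L.
P constant ⇒ V ∝ T: P₂ = P₁; V₂ = V₁·(T₂/T₁) = 1.436 L.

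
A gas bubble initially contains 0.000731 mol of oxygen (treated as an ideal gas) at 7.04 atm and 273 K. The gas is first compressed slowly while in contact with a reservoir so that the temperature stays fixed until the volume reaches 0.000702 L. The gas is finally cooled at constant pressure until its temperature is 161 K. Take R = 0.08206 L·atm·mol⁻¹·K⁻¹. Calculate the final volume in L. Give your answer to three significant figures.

V₃ ≈ 0.000414 L

From PV = nRT: V₁ = nRT₁/P₁ = 0.002326 L.
Isothermal, so P V is constant: T₂ = T₁; P₂ = P₁·(V₁/V₂) = 23.33 atm.
P constant ⇒ V ∝ T: P₃ = P₂; V₃ = V₂·(T₃/T₂) = 0.0004140 L.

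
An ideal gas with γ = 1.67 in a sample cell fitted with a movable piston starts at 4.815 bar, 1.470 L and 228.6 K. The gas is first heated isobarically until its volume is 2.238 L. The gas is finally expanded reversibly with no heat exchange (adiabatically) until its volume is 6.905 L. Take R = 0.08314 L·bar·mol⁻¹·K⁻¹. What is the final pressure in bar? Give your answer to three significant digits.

P constant ⇒ V ∝ T: P₂ = P₁; T₂ = T₁·(V₂/V₁) = 348.0 K.
Adiabatic (γ = 1.67), T V^(γ−1) and P V^γ constant: T₃ = T₂·(V₂/V₃)^(γ−1) = 163.6 K; P₃ = P₂·(V₂/V₃)^γ = 0.7336 bar.

P₃ ≈ 0.734 bar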